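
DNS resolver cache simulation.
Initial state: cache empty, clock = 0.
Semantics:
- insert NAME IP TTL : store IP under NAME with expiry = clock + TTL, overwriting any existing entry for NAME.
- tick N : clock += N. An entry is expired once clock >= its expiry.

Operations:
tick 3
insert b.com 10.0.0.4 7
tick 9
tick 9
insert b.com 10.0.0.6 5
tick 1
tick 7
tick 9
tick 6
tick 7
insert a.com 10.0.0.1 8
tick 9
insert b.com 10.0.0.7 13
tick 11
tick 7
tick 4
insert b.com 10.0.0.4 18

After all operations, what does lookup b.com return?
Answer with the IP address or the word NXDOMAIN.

Answer: 10.0.0.4

Derivation:
Op 1: tick 3 -> clock=3.
Op 2: insert b.com -> 10.0.0.4 (expiry=3+7=10). clock=3
Op 3: tick 9 -> clock=12. purged={b.com}
Op 4: tick 9 -> clock=21.
Op 5: insert b.com -> 10.0.0.6 (expiry=21+5=26). clock=21
Op 6: tick 1 -> clock=22.
Op 7: tick 7 -> clock=29. purged={b.com}
Op 8: tick 9 -> clock=38.
Op 9: tick 6 -> clock=44.
Op 10: tick 7 -> clock=51.
Op 11: insert a.com -> 10.0.0.1 (expiry=51+8=59). clock=51
Op 12: tick 9 -> clock=60. purged={a.com}
Op 13: insert b.com -> 10.0.0.7 (expiry=60+13=73). clock=60
Op 14: tick 11 -> clock=71.
Op 15: tick 7 -> clock=78. purged={b.com}
Op 16: tick 4 -> clock=82.
Op 17: insert b.com -> 10.0.0.4 (expiry=82+18=100). clock=82
lookup b.com: present, ip=10.0.0.4 expiry=100 > clock=82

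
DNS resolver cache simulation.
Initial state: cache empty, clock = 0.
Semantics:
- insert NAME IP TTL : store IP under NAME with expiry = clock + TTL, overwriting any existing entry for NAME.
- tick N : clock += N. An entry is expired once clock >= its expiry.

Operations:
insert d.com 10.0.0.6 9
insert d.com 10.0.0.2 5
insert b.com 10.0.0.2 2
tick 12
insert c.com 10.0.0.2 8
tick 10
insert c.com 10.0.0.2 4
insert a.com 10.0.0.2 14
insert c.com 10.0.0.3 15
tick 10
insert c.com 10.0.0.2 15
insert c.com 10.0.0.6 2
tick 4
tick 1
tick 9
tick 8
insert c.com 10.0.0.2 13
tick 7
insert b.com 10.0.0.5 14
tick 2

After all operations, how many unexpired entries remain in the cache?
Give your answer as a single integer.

Op 1: insert d.com -> 10.0.0.6 (expiry=0+9=9). clock=0
Op 2: insert d.com -> 10.0.0.2 (expiry=0+5=5). clock=0
Op 3: insert b.com -> 10.0.0.2 (expiry=0+2=2). clock=0
Op 4: tick 12 -> clock=12. purged={b.com,d.com}
Op 5: insert c.com -> 10.0.0.2 (expiry=12+8=20). clock=12
Op 6: tick 10 -> clock=22. purged={c.com}
Op 7: insert c.com -> 10.0.0.2 (expiry=22+4=26). clock=22
Op 8: insert a.com -> 10.0.0.2 (expiry=22+14=36). clock=22
Op 9: insert c.com -> 10.0.0.3 (expiry=22+15=37). clock=22
Op 10: tick 10 -> clock=32.
Op 11: insert c.com -> 10.0.0.2 (expiry=32+15=47). clock=32
Op 12: insert c.com -> 10.0.0.6 (expiry=32+2=34). clock=32
Op 13: tick 4 -> clock=36. purged={a.com,c.com}
Op 14: tick 1 -> clock=37.
Op 15: tick 9 -> clock=46.
Op 16: tick 8 -> clock=54.
Op 17: insert c.com -> 10.0.0.2 (expiry=54+13=67). clock=54
Op 18: tick 7 -> clock=61.
Op 19: insert b.com -> 10.0.0.5 (expiry=61+14=75). clock=61
Op 20: tick 2 -> clock=63.
Final cache (unexpired): {b.com,c.com} -> size=2

Answer: 2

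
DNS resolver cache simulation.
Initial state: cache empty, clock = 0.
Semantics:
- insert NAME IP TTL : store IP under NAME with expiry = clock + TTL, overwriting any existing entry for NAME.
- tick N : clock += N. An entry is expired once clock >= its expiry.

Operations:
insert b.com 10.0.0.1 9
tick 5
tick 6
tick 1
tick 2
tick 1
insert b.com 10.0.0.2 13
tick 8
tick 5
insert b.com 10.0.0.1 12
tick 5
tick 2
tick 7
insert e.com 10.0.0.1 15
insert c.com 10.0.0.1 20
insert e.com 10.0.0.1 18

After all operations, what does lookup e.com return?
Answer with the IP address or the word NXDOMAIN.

Op 1: insert b.com -> 10.0.0.1 (expiry=0+9=9). clock=0
Op 2: tick 5 -> clock=5.
Op 3: tick 6 -> clock=11. purged={b.com}
Op 4: tick 1 -> clock=12.
Op 5: tick 2 -> clock=14.
Op 6: tick 1 -> clock=15.
Op 7: insert b.com -> 10.0.0.2 (expiry=15+13=28). clock=15
Op 8: tick 8 -> clock=23.
Op 9: tick 5 -> clock=28. purged={b.com}
Op 10: insert b.com -> 10.0.0.1 (expiry=28+12=40). clock=28
Op 11: tick 5 -> clock=33.
Op 12: tick 2 -> clock=35.
Op 13: tick 7 -> clock=42. purged={b.com}
Op 14: insert e.com -> 10.0.0.1 (expiry=42+15=57). clock=42
Op 15: insert c.com -> 10.0.0.1 (expiry=42+20=62). clock=42
Op 16: insert e.com -> 10.0.0.1 (expiry=42+18=60). clock=42
lookup e.com: present, ip=10.0.0.1 expiry=60 > clock=42

Answer: 10.0.0.1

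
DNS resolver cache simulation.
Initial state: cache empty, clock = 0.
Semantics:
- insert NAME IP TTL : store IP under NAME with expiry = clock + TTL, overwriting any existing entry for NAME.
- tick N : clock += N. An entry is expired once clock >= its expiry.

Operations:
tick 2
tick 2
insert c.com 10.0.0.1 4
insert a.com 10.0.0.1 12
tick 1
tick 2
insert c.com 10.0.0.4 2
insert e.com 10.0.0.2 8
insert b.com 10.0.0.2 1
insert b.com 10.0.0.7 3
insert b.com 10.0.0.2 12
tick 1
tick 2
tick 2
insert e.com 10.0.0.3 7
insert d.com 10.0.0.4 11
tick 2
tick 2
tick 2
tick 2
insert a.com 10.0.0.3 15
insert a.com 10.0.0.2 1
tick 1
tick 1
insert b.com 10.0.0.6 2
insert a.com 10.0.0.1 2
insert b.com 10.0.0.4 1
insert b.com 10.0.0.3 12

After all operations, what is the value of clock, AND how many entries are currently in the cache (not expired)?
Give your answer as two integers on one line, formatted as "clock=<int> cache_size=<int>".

Op 1: tick 2 -> clock=2.
Op 2: tick 2 -> clock=4.
Op 3: insert c.com -> 10.0.0.1 (expiry=4+4=8). clock=4
Op 4: insert a.com -> 10.0.0.1 (expiry=4+12=16). clock=4
Op 5: tick 1 -> clock=5.
Op 6: tick 2 -> clock=7.
Op 7: insert c.com -> 10.0.0.4 (expiry=7+2=9). clock=7
Op 8: insert e.com -> 10.0.0.2 (expiry=7+8=15). clock=7
Op 9: insert b.com -> 10.0.0.2 (expiry=7+1=8). clock=7
Op 10: insert b.com -> 10.0.0.7 (expiry=7+3=10). clock=7
Op 11: insert b.com -> 10.0.0.2 (expiry=7+12=19). clock=7
Op 12: tick 1 -> clock=8.
Op 13: tick 2 -> clock=10. purged={c.com}
Op 14: tick 2 -> clock=12.
Op 15: insert e.com -> 10.0.0.3 (expiry=12+7=19). clock=12
Op 16: insert d.com -> 10.0.0.4 (expiry=12+11=23). clock=12
Op 17: tick 2 -> clock=14.
Op 18: tick 2 -> clock=16. purged={a.com}
Op 19: tick 2 -> clock=18.
Op 20: tick 2 -> clock=20. purged={b.com,e.com}
Op 21: insert a.com -> 10.0.0.3 (expiry=20+15=35). clock=20
Op 22: insert a.com -> 10.0.0.2 (expiry=20+1=21). clock=20
Op 23: tick 1 -> clock=21. purged={a.com}
Op 24: tick 1 -> clock=22.
Op 25: insert b.com -> 10.0.0.6 (expiry=22+2=24). clock=22
Op 26: insert a.com -> 10.0.0.1 (expiry=22+2=24). clock=22
Op 27: insert b.com -> 10.0.0.4 (expiry=22+1=23). clock=22
Op 28: insert b.com -> 10.0.0.3 (expiry=22+12=34). clock=22
Final clock = 22
Final cache (unexpired): {a.com,b.com,d.com} -> size=3

Answer: clock=22 cache_size=3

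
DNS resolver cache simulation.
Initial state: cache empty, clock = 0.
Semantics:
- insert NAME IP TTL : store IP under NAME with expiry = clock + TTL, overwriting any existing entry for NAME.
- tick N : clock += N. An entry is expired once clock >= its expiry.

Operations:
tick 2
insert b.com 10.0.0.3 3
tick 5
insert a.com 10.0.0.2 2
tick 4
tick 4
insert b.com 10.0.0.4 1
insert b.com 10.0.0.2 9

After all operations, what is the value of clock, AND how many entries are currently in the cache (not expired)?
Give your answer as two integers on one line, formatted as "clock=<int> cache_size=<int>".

Op 1: tick 2 -> clock=2.
Op 2: insert b.com -> 10.0.0.3 (expiry=2+3=5). clock=2
Op 3: tick 5 -> clock=7. purged={b.com}
Op 4: insert a.com -> 10.0.0.2 (expiry=7+2=9). clock=7
Op 5: tick 4 -> clock=11. purged={a.com}
Op 6: tick 4 -> clock=15.
Op 7: insert b.com -> 10.0.0.4 (expiry=15+1=16). clock=15
Op 8: insert b.com -> 10.0.0.2 (expiry=15+9=24). clock=15
Final clock = 15
Final cache (unexpired): {b.com} -> size=1

Answer: clock=15 cache_size=1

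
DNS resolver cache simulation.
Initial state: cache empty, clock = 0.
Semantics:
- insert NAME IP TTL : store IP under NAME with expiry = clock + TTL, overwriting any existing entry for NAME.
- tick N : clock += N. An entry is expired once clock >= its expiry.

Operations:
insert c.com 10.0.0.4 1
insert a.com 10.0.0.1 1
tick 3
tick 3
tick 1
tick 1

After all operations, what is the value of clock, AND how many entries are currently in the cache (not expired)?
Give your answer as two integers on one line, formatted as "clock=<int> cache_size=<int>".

Op 1: insert c.com -> 10.0.0.4 (expiry=0+1=1). clock=0
Op 2: insert a.com -> 10.0.0.1 (expiry=0+1=1). clock=0
Op 3: tick 3 -> clock=3. purged={a.com,c.com}
Op 4: tick 3 -> clock=6.
Op 5: tick 1 -> clock=7.
Op 6: tick 1 -> clock=8.
Final clock = 8
Final cache (unexpired): {} -> size=0

Answer: clock=8 cache_size=0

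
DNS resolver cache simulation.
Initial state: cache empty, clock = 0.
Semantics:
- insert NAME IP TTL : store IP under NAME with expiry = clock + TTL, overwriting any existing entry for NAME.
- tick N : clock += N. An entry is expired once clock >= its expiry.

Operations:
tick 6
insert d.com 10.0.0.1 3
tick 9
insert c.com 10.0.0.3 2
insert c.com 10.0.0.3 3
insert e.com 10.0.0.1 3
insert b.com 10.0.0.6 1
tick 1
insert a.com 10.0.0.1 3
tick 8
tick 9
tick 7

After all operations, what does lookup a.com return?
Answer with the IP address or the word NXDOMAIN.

Op 1: tick 6 -> clock=6.
Op 2: insert d.com -> 10.0.0.1 (expiry=6+3=9). clock=6
Op 3: tick 9 -> clock=15. purged={d.com}
Op 4: insert c.com -> 10.0.0.3 (expiry=15+2=17). clock=15
Op 5: insert c.com -> 10.0.0.3 (expiry=15+3=18). clock=15
Op 6: insert e.com -> 10.0.0.1 (expiry=15+3=18). clock=15
Op 7: insert b.com -> 10.0.0.6 (expiry=15+1=16). clock=15
Op 8: tick 1 -> clock=16. purged={b.com}
Op 9: insert a.com -> 10.0.0.1 (expiry=16+3=19). clock=16
Op 10: tick 8 -> clock=24. purged={a.com,c.com,e.com}
Op 11: tick 9 -> clock=33.
Op 12: tick 7 -> clock=40.
lookup a.com: not in cache (expired or never inserted)

Answer: NXDOMAIN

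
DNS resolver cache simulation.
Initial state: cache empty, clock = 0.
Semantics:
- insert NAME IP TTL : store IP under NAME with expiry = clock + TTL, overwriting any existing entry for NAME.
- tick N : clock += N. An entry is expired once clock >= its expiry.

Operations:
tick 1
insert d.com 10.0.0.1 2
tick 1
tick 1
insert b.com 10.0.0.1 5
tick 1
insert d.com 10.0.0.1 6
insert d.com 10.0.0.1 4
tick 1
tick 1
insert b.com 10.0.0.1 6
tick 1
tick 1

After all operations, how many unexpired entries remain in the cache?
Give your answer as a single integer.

Op 1: tick 1 -> clock=1.
Op 2: insert d.com -> 10.0.0.1 (expiry=1+2=3). clock=1
Op 3: tick 1 -> clock=2.
Op 4: tick 1 -> clock=3. purged={d.com}
Op 5: insert b.com -> 10.0.0.1 (expiry=3+5=8). clock=3
Op 6: tick 1 -> clock=4.
Op 7: insert d.com -> 10.0.0.1 (expiry=4+6=10). clock=4
Op 8: insert d.com -> 10.0.0.1 (expiry=4+4=8). clock=4
Op 9: tick 1 -> clock=5.
Op 10: tick 1 -> clock=6.
Op 11: insert b.com -> 10.0.0.1 (expiry=6+6=12). clock=6
Op 12: tick 1 -> clock=7.
Op 13: tick 1 -> clock=8. purged={d.com}
Final cache (unexpired): {b.com} -> size=1

Answer: 1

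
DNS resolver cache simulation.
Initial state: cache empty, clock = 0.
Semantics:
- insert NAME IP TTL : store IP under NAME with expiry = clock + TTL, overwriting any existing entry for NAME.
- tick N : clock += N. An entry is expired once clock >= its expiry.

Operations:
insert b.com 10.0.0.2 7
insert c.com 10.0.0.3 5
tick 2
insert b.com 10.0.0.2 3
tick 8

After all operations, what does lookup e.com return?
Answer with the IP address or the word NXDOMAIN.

Op 1: insert b.com -> 10.0.0.2 (expiry=0+7=7). clock=0
Op 2: insert c.com -> 10.0.0.3 (expiry=0+5=5). clock=0
Op 3: tick 2 -> clock=2.
Op 4: insert b.com -> 10.0.0.2 (expiry=2+3=5). clock=2
Op 5: tick 8 -> clock=10. purged={b.com,c.com}
lookup e.com: not in cache (expired or never inserted)

Answer: NXDOMAIN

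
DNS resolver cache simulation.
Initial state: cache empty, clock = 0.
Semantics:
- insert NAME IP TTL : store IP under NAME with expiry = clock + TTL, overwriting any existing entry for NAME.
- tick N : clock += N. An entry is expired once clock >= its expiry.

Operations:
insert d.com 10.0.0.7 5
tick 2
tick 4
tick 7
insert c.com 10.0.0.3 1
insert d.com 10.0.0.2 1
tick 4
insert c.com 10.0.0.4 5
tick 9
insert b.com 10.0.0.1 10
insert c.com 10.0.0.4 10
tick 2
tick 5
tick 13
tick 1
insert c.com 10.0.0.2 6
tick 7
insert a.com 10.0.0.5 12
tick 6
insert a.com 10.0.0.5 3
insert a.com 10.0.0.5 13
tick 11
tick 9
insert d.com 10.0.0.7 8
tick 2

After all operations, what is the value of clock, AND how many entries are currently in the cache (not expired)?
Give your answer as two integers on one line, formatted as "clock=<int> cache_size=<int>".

Op 1: insert d.com -> 10.0.0.7 (expiry=0+5=5). clock=0
Op 2: tick 2 -> clock=2.
Op 3: tick 4 -> clock=6. purged={d.com}
Op 4: tick 7 -> clock=13.
Op 5: insert c.com -> 10.0.0.3 (expiry=13+1=14). clock=13
Op 6: insert d.com -> 10.0.0.2 (expiry=13+1=14). clock=13
Op 7: tick 4 -> clock=17. purged={c.com,d.com}
Op 8: insert c.com -> 10.0.0.4 (expiry=17+5=22). clock=17
Op 9: tick 9 -> clock=26. purged={c.com}
Op 10: insert b.com -> 10.0.0.1 (expiry=26+10=36). clock=26
Op 11: insert c.com -> 10.0.0.4 (expiry=26+10=36). clock=26
Op 12: tick 2 -> clock=28.
Op 13: tick 5 -> clock=33.
Op 14: tick 13 -> clock=46. purged={b.com,c.com}
Op 15: tick 1 -> clock=47.
Op 16: insert c.com -> 10.0.0.2 (expiry=47+6=53). clock=47
Op 17: tick 7 -> clock=54. purged={c.com}
Op 18: insert a.com -> 10.0.0.5 (expiry=54+12=66). clock=54
Op 19: tick 6 -> clock=60.
Op 20: insert a.com -> 10.0.0.5 (expiry=60+3=63). clock=60
Op 21: insert a.com -> 10.0.0.5 (expiry=60+13=73). clock=60
Op 22: tick 11 -> clock=71.
Op 23: tick 9 -> clock=80. purged={a.com}
Op 24: insert d.com -> 10.0.0.7 (expiry=80+8=88). clock=80
Op 25: tick 2 -> clock=82.
Final clock = 82
Final cache (unexpired): {d.com} -> size=1

Answer: clock=82 cache_size=1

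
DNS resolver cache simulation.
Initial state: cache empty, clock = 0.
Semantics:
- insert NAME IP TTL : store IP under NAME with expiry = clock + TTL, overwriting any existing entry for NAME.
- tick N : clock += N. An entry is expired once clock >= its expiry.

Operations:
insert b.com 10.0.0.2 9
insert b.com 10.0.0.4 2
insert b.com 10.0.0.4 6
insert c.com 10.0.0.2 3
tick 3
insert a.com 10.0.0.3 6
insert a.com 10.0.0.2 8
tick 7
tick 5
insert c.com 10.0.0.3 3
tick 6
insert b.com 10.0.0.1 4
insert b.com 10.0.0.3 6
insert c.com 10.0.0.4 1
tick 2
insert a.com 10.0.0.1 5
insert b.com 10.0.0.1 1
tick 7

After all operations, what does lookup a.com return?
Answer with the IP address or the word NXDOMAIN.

Answer: NXDOMAIN

Derivation:
Op 1: insert b.com -> 10.0.0.2 (expiry=0+9=9). clock=0
Op 2: insert b.com -> 10.0.0.4 (expiry=0+2=2). clock=0
Op 3: insert b.com -> 10.0.0.4 (expiry=0+6=6). clock=0
Op 4: insert c.com -> 10.0.0.2 (expiry=0+3=3). clock=0
Op 5: tick 3 -> clock=3. purged={c.com}
Op 6: insert a.com -> 10.0.0.3 (expiry=3+6=9). clock=3
Op 7: insert a.com -> 10.0.0.2 (expiry=3+8=11). clock=3
Op 8: tick 7 -> clock=10. purged={b.com}
Op 9: tick 5 -> clock=15. purged={a.com}
Op 10: insert c.com -> 10.0.0.3 (expiry=15+3=18). clock=15
Op 11: tick 6 -> clock=21. purged={c.com}
Op 12: insert b.com -> 10.0.0.1 (expiry=21+4=25). clock=21
Op 13: insert b.com -> 10.0.0.3 (expiry=21+6=27). clock=21
Op 14: insert c.com -> 10.0.0.4 (expiry=21+1=22). clock=21
Op 15: tick 2 -> clock=23. purged={c.com}
Op 16: insert a.com -> 10.0.0.1 (expiry=23+5=28). clock=23
Op 17: insert b.com -> 10.0.0.1 (expiry=23+1=24). clock=23
Op 18: tick 7 -> clock=30. purged={a.com,b.com}
lookup a.com: not in cache (expired or never inserted)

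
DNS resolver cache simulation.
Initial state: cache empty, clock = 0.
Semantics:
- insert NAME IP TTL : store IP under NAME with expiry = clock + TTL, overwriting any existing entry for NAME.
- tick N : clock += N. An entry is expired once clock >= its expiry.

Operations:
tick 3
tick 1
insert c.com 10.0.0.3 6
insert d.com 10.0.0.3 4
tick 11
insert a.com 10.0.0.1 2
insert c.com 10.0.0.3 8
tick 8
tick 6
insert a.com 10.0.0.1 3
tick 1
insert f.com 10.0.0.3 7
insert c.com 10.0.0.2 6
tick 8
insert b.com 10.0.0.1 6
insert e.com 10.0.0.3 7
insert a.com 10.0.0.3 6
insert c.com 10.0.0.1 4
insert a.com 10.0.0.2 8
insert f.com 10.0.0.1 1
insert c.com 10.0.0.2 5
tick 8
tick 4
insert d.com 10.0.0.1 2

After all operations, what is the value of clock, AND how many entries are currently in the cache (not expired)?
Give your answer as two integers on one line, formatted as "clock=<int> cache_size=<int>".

Answer: clock=50 cache_size=1

Derivation:
Op 1: tick 3 -> clock=3.
Op 2: tick 1 -> clock=4.
Op 3: insert c.com -> 10.0.0.3 (expiry=4+6=10). clock=4
Op 4: insert d.com -> 10.0.0.3 (expiry=4+4=8). clock=4
Op 5: tick 11 -> clock=15. purged={c.com,d.com}
Op 6: insert a.com -> 10.0.0.1 (expiry=15+2=17). clock=15
Op 7: insert c.com -> 10.0.0.3 (expiry=15+8=23). clock=15
Op 8: tick 8 -> clock=23. purged={a.com,c.com}
Op 9: tick 6 -> clock=29.
Op 10: insert a.com -> 10.0.0.1 (expiry=29+3=32). clock=29
Op 11: tick 1 -> clock=30.
Op 12: insert f.com -> 10.0.0.3 (expiry=30+7=37). clock=30
Op 13: insert c.com -> 10.0.0.2 (expiry=30+6=36). clock=30
Op 14: tick 8 -> clock=38. purged={a.com,c.com,f.com}
Op 15: insert b.com -> 10.0.0.1 (expiry=38+6=44). clock=38
Op 16: insert e.com -> 10.0.0.3 (expiry=38+7=45). clock=38
Op 17: insert a.com -> 10.0.0.3 (expiry=38+6=44). clock=38
Op 18: insert c.com -> 10.0.0.1 (expiry=38+4=42). clock=38
Op 19: insert a.com -> 10.0.0.2 (expiry=38+8=46). clock=38
Op 20: insert f.com -> 10.0.0.1 (expiry=38+1=39). clock=38
Op 21: insert c.com -> 10.0.0.2 (expiry=38+5=43). clock=38
Op 22: tick 8 -> clock=46. purged={a.com,b.com,c.com,e.com,f.com}
Op 23: tick 4 -> clock=50.
Op 24: insert d.com -> 10.0.0.1 (expiry=50+2=52). clock=50
Final clock = 50
Final cache (unexpired): {d.com} -> size=1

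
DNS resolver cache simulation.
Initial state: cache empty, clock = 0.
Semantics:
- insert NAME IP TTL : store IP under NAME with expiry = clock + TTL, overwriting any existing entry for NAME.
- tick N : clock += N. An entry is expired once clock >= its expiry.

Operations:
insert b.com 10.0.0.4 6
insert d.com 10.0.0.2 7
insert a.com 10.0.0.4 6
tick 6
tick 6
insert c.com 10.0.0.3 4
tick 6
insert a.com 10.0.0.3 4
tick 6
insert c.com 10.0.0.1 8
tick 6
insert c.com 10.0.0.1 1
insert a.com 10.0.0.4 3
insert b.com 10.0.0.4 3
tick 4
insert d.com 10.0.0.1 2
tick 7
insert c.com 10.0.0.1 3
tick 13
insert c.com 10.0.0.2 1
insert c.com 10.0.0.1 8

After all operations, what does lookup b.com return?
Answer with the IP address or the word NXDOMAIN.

Op 1: insert b.com -> 10.0.0.4 (expiry=0+6=6). clock=0
Op 2: insert d.com -> 10.0.0.2 (expiry=0+7=7). clock=0
Op 3: insert a.com -> 10.0.0.4 (expiry=0+6=6). clock=0
Op 4: tick 6 -> clock=6. purged={a.com,b.com}
Op 5: tick 6 -> clock=12. purged={d.com}
Op 6: insert c.com -> 10.0.0.3 (expiry=12+4=16). clock=12
Op 7: tick 6 -> clock=18. purged={c.com}
Op 8: insert a.com -> 10.0.0.3 (expiry=18+4=22). clock=18
Op 9: tick 6 -> clock=24. purged={a.com}
Op 10: insert c.com -> 10.0.0.1 (expiry=24+8=32). clock=24
Op 11: tick 6 -> clock=30.
Op 12: insert c.com -> 10.0.0.1 (expiry=30+1=31). clock=30
Op 13: insert a.com -> 10.0.0.4 (expiry=30+3=33). clock=30
Op 14: insert b.com -> 10.0.0.4 (expiry=30+3=33). clock=30
Op 15: tick 4 -> clock=34. purged={a.com,b.com,c.com}
Op 16: insert d.com -> 10.0.0.1 (expiry=34+2=36). clock=34
Op 17: tick 7 -> clock=41. purged={d.com}
Op 18: insert c.com -> 10.0.0.1 (expiry=41+3=44). clock=41
Op 19: tick 13 -> clock=54. purged={c.com}
Op 20: insert c.com -> 10.0.0.2 (expiry=54+1=55). clock=54
Op 21: insert c.com -> 10.0.0.1 (expiry=54+8=62). clock=54
lookup b.com: not in cache (expired or never inserted)

Answer: NXDOMAIN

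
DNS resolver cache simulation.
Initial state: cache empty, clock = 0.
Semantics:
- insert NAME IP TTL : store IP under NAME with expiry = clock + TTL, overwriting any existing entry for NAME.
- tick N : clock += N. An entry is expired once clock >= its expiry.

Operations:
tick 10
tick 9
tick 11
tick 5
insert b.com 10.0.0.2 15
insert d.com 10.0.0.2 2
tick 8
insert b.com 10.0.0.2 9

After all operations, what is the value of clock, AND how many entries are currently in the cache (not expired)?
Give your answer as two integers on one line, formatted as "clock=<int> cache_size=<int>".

Op 1: tick 10 -> clock=10.
Op 2: tick 9 -> clock=19.
Op 3: tick 11 -> clock=30.
Op 4: tick 5 -> clock=35.
Op 5: insert b.com -> 10.0.0.2 (expiry=35+15=50). clock=35
Op 6: insert d.com -> 10.0.0.2 (expiry=35+2=37). clock=35
Op 7: tick 8 -> clock=43. purged={d.com}
Op 8: insert b.com -> 10.0.0.2 (expiry=43+9=52). clock=43
Final clock = 43
Final cache (unexpired): {b.com} -> size=1

Answer: clock=43 cache_size=1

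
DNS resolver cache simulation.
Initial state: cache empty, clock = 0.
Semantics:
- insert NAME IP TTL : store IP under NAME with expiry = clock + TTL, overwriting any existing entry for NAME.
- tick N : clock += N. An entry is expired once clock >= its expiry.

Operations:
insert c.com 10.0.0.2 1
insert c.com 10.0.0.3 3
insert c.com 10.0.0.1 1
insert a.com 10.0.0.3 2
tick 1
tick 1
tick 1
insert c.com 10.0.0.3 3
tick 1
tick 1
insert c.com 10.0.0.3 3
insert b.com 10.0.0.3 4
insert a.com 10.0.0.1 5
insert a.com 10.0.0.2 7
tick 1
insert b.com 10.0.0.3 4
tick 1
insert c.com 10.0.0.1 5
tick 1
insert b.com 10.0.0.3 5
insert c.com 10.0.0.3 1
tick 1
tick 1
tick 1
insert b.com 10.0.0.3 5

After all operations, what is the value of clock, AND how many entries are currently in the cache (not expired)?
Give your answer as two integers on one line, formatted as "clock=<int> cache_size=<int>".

Answer: clock=11 cache_size=2

Derivation:
Op 1: insert c.com -> 10.0.0.2 (expiry=0+1=1). clock=0
Op 2: insert c.com -> 10.0.0.3 (expiry=0+3=3). clock=0
Op 3: insert c.com -> 10.0.0.1 (expiry=0+1=1). clock=0
Op 4: insert a.com -> 10.0.0.3 (expiry=0+2=2). clock=0
Op 5: tick 1 -> clock=1. purged={c.com}
Op 6: tick 1 -> clock=2. purged={a.com}
Op 7: tick 1 -> clock=3.
Op 8: insert c.com -> 10.0.0.3 (expiry=3+3=6). clock=3
Op 9: tick 1 -> clock=4.
Op 10: tick 1 -> clock=5.
Op 11: insert c.com -> 10.0.0.3 (expiry=5+3=8). clock=5
Op 12: insert b.com -> 10.0.0.3 (expiry=5+4=9). clock=5
Op 13: insert a.com -> 10.0.0.1 (expiry=5+5=10). clock=5
Op 14: insert a.com -> 10.0.0.2 (expiry=5+7=12). clock=5
Op 15: tick 1 -> clock=6.
Op 16: insert b.com -> 10.0.0.3 (expiry=6+4=10). clock=6
Op 17: tick 1 -> clock=7.
Op 18: insert c.com -> 10.0.0.1 (expiry=7+5=12). clock=7
Op 19: tick 1 -> clock=8.
Op 20: insert b.com -> 10.0.0.3 (expiry=8+5=13). clock=8
Op 21: insert c.com -> 10.0.0.3 (expiry=8+1=9). clock=8
Op 22: tick 1 -> clock=9. purged={c.com}
Op 23: tick 1 -> clock=10.
Op 24: tick 1 -> clock=11.
Op 25: insert b.com -> 10.0.0.3 (expiry=11+5=16). clock=11
Final clock = 11
Final cache (unexpired): {a.com,b.com} -> size=2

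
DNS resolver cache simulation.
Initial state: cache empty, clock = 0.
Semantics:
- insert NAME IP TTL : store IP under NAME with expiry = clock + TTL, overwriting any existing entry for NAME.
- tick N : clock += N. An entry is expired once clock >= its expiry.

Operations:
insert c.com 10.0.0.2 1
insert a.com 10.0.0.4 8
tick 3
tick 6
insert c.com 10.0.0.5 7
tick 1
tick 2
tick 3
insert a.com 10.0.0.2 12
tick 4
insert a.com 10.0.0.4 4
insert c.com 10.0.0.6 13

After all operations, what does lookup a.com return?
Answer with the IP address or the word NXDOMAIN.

Op 1: insert c.com -> 10.0.0.2 (expiry=0+1=1). clock=0
Op 2: insert a.com -> 10.0.0.4 (expiry=0+8=8). clock=0
Op 3: tick 3 -> clock=3. purged={c.com}
Op 4: tick 6 -> clock=9. purged={a.com}
Op 5: insert c.com -> 10.0.0.5 (expiry=9+7=16). clock=9
Op 6: tick 1 -> clock=10.
Op 7: tick 2 -> clock=12.
Op 8: tick 3 -> clock=15.
Op 9: insert a.com -> 10.0.0.2 (expiry=15+12=27). clock=15
Op 10: tick 4 -> clock=19. purged={c.com}
Op 11: insert a.com -> 10.0.0.4 (expiry=19+4=23). clock=19
Op 12: insert c.com -> 10.0.0.6 (expiry=19+13=32). clock=19
lookup a.com: present, ip=10.0.0.4 expiry=23 > clock=19

Answer: 10.0.0.4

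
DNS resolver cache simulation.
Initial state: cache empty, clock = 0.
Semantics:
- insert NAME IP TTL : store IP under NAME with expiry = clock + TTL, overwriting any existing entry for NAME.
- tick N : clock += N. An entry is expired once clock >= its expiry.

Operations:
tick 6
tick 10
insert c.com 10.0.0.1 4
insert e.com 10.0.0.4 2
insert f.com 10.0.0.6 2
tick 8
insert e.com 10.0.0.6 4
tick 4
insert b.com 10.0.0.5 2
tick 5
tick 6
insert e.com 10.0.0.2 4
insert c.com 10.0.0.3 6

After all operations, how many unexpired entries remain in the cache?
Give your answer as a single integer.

Op 1: tick 6 -> clock=6.
Op 2: tick 10 -> clock=16.
Op 3: insert c.com -> 10.0.0.1 (expiry=16+4=20). clock=16
Op 4: insert e.com -> 10.0.0.4 (expiry=16+2=18). clock=16
Op 5: insert f.com -> 10.0.0.6 (expiry=16+2=18). clock=16
Op 6: tick 8 -> clock=24. purged={c.com,e.com,f.com}
Op 7: insert e.com -> 10.0.0.6 (expiry=24+4=28). clock=24
Op 8: tick 4 -> clock=28. purged={e.com}
Op 9: insert b.com -> 10.0.0.5 (expiry=28+2=30). clock=28
Op 10: tick 5 -> clock=33. purged={b.com}
Op 11: tick 6 -> clock=39.
Op 12: insert e.com -> 10.0.0.2 (expiry=39+4=43). clock=39
Op 13: insert c.com -> 10.0.0.3 (expiry=39+6=45). clock=39
Final cache (unexpired): {c.com,e.com} -> size=2

Answer: 2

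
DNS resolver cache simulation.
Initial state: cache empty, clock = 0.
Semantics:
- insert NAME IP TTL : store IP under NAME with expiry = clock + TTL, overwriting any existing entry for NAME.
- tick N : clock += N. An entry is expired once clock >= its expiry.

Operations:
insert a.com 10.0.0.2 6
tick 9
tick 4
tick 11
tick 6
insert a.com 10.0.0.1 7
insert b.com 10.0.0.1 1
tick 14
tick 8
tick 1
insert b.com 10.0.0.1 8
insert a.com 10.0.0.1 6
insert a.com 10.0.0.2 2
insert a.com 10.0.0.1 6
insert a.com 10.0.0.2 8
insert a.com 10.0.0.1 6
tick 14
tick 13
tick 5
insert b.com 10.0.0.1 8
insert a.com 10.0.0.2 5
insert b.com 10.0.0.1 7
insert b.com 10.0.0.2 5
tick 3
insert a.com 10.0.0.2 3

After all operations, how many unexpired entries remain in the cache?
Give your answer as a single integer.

Answer: 2

Derivation:
Op 1: insert a.com -> 10.0.0.2 (expiry=0+6=6). clock=0
Op 2: tick 9 -> clock=9. purged={a.com}
Op 3: tick 4 -> clock=13.
Op 4: tick 11 -> clock=24.
Op 5: tick 6 -> clock=30.
Op 6: insert a.com -> 10.0.0.1 (expiry=30+7=37). clock=30
Op 7: insert b.com -> 10.0.0.1 (expiry=30+1=31). clock=30
Op 8: tick 14 -> clock=44. purged={a.com,b.com}
Op 9: tick 8 -> clock=52.
Op 10: tick 1 -> clock=53.
Op 11: insert b.com -> 10.0.0.1 (expiry=53+8=61). clock=53
Op 12: insert a.com -> 10.0.0.1 (expiry=53+6=59). clock=53
Op 13: insert a.com -> 10.0.0.2 (expiry=53+2=55). clock=53
Op 14: insert a.com -> 10.0.0.1 (expiry=53+6=59). clock=53
Op 15: insert a.com -> 10.0.0.2 (expiry=53+8=61). clock=53
Op 16: insert a.com -> 10.0.0.1 (expiry=53+6=59). clock=53
Op 17: tick 14 -> clock=67. purged={a.com,b.com}
Op 18: tick 13 -> clock=80.
Op 19: tick 5 -> clock=85.
Op 20: insert b.com -> 10.0.0.1 (expiry=85+8=93). clock=85
Op 21: insert a.com -> 10.0.0.2 (expiry=85+5=90). clock=85
Op 22: insert b.com -> 10.0.0.1 (expiry=85+7=92). clock=85
Op 23: insert b.com -> 10.0.0.2 (expiry=85+5=90). clock=85
Op 24: tick 3 -> clock=88.
Op 25: insert a.com -> 10.0.0.2 (expiry=88+3=91). clock=88
Final cache (unexpired): {a.com,b.com} -> size=2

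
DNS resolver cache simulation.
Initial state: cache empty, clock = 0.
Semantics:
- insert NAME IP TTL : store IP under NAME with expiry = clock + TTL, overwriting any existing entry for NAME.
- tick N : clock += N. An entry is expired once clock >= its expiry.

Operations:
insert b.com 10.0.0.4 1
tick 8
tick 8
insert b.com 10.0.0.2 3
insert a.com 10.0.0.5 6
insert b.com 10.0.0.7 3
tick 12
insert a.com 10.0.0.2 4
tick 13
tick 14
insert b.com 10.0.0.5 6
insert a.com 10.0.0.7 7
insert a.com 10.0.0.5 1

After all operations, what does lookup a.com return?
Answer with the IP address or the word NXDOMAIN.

Answer: 10.0.0.5

Derivation:
Op 1: insert b.com -> 10.0.0.4 (expiry=0+1=1). clock=0
Op 2: tick 8 -> clock=8. purged={b.com}
Op 3: tick 8 -> clock=16.
Op 4: insert b.com -> 10.0.0.2 (expiry=16+3=19). clock=16
Op 5: insert a.com -> 10.0.0.5 (expiry=16+6=22). clock=16
Op 6: insert b.com -> 10.0.0.7 (expiry=16+3=19). clock=16
Op 7: tick 12 -> clock=28. purged={a.com,b.com}
Op 8: insert a.com -> 10.0.0.2 (expiry=28+4=32). clock=28
Op 9: tick 13 -> clock=41. purged={a.com}
Op 10: tick 14 -> clock=55.
Op 11: insert b.com -> 10.0.0.5 (expiry=55+6=61). clock=55
Op 12: insert a.com -> 10.0.0.7 (expiry=55+7=62). clock=55
Op 13: insert a.com -> 10.0.0.5 (expiry=55+1=56). clock=55
lookup a.com: present, ip=10.0.0.5 expiry=56 > clock=55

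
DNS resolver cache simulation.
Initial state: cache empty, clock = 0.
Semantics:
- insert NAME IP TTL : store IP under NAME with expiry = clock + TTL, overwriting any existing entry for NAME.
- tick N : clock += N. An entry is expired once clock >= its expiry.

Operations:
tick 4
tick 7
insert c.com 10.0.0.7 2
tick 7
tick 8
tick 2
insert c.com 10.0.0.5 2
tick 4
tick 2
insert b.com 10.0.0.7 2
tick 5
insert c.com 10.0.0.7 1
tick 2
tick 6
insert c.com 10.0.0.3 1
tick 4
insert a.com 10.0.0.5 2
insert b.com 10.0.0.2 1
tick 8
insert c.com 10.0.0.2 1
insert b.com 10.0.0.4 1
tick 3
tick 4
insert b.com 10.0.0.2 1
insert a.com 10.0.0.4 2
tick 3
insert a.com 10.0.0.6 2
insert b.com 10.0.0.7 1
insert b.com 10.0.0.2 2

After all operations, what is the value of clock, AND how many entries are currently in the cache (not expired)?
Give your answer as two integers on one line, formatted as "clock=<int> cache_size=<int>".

Answer: clock=69 cache_size=2

Derivation:
Op 1: tick 4 -> clock=4.
Op 2: tick 7 -> clock=11.
Op 3: insert c.com -> 10.0.0.7 (expiry=11+2=13). clock=11
Op 4: tick 7 -> clock=18. purged={c.com}
Op 5: tick 8 -> clock=26.
Op 6: tick 2 -> clock=28.
Op 7: insert c.com -> 10.0.0.5 (expiry=28+2=30). clock=28
Op 8: tick 4 -> clock=32. purged={c.com}
Op 9: tick 2 -> clock=34.
Op 10: insert b.com -> 10.0.0.7 (expiry=34+2=36). clock=34
Op 11: tick 5 -> clock=39. purged={b.com}
Op 12: insert c.com -> 10.0.0.7 (expiry=39+1=40). clock=39
Op 13: tick 2 -> clock=41. purged={c.com}
Op 14: tick 6 -> clock=47.
Op 15: insert c.com -> 10.0.0.3 (expiry=47+1=48). clock=47
Op 16: tick 4 -> clock=51. purged={c.com}
Op 17: insert a.com -> 10.0.0.5 (expiry=51+2=53). clock=51
Op 18: insert b.com -> 10.0.0.2 (expiry=51+1=52). clock=51
Op 19: tick 8 -> clock=59. purged={a.com,b.com}
Op 20: insert c.com -> 10.0.0.2 (expiry=59+1=60). clock=59
Op 21: insert b.com -> 10.0.0.4 (expiry=59+1=60). clock=59
Op 22: tick 3 -> clock=62. purged={b.com,c.com}
Op 23: tick 4 -> clock=66.
Op 24: insert b.com -> 10.0.0.2 (expiry=66+1=67). clock=66
Op 25: insert a.com -> 10.0.0.4 (expiry=66+2=68). clock=66
Op 26: tick 3 -> clock=69. purged={a.com,b.com}
Op 27: insert a.com -> 10.0.0.6 (expiry=69+2=71). clock=69
Op 28: insert b.com -> 10.0.0.7 (expiry=69+1=70). clock=69
Op 29: insert b.com -> 10.0.0.2 (expiry=69+2=71). clock=69
Final clock = 69
Final cache (unexpired): {a.com,b.com} -> size=2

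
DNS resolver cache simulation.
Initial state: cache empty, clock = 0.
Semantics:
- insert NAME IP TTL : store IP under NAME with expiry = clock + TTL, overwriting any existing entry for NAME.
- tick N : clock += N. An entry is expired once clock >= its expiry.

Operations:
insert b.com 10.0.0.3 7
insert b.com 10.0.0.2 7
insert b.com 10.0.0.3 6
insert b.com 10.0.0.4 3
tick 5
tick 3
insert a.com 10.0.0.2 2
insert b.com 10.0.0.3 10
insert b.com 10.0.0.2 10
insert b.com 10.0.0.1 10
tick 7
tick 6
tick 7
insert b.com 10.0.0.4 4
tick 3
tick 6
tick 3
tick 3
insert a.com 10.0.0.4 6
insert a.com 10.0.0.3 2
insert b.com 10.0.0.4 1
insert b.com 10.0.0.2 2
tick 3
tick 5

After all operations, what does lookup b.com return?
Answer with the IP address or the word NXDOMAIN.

Op 1: insert b.com -> 10.0.0.3 (expiry=0+7=7). clock=0
Op 2: insert b.com -> 10.0.0.2 (expiry=0+7=7). clock=0
Op 3: insert b.com -> 10.0.0.3 (expiry=0+6=6). clock=0
Op 4: insert b.com -> 10.0.0.4 (expiry=0+3=3). clock=0
Op 5: tick 5 -> clock=5. purged={b.com}
Op 6: tick 3 -> clock=8.
Op 7: insert a.com -> 10.0.0.2 (expiry=8+2=10). clock=8
Op 8: insert b.com -> 10.0.0.3 (expiry=8+10=18). clock=8
Op 9: insert b.com -> 10.0.0.2 (expiry=8+10=18). clock=8
Op 10: insert b.com -> 10.0.0.1 (expiry=8+10=18). clock=8
Op 11: tick 7 -> clock=15. purged={a.com}
Op 12: tick 6 -> clock=21. purged={b.com}
Op 13: tick 7 -> clock=28.
Op 14: insert b.com -> 10.0.0.4 (expiry=28+4=32). clock=28
Op 15: tick 3 -> clock=31.
Op 16: tick 6 -> clock=37. purged={b.com}
Op 17: tick 3 -> clock=40.
Op 18: tick 3 -> clock=43.
Op 19: insert a.com -> 10.0.0.4 (expiry=43+6=49). clock=43
Op 20: insert a.com -> 10.0.0.3 (expiry=43+2=45). clock=43
Op 21: insert b.com -> 10.0.0.4 (expiry=43+1=44). clock=43
Op 22: insert b.com -> 10.0.0.2 (expiry=43+2=45). clock=43
Op 23: tick 3 -> clock=46. purged={a.com,b.com}
Op 24: tick 5 -> clock=51.
lookup b.com: not in cache (expired or never inserted)

Answer: NXDOMAIN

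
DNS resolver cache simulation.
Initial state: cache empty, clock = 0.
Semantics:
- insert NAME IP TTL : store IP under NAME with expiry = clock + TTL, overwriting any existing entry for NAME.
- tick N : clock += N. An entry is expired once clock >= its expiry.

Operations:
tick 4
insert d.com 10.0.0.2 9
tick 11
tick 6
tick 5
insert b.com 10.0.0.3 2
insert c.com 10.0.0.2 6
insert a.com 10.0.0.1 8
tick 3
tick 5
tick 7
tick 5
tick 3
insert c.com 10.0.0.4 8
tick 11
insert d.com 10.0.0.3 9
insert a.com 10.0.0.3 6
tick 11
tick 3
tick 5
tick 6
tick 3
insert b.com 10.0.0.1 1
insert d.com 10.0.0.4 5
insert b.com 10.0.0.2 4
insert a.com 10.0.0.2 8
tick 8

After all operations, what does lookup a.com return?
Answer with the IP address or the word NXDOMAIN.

Answer: NXDOMAIN

Derivation:
Op 1: tick 4 -> clock=4.
Op 2: insert d.com -> 10.0.0.2 (expiry=4+9=13). clock=4
Op 3: tick 11 -> clock=15. purged={d.com}
Op 4: tick 6 -> clock=21.
Op 5: tick 5 -> clock=26.
Op 6: insert b.com -> 10.0.0.3 (expiry=26+2=28). clock=26
Op 7: insert c.com -> 10.0.0.2 (expiry=26+6=32). clock=26
Op 8: insert a.com -> 10.0.0.1 (expiry=26+8=34). clock=26
Op 9: tick 3 -> clock=29. purged={b.com}
Op 10: tick 5 -> clock=34. purged={a.com,c.com}
Op 11: tick 7 -> clock=41.
Op 12: tick 5 -> clock=46.
Op 13: tick 3 -> clock=49.
Op 14: insert c.com -> 10.0.0.4 (expiry=49+8=57). clock=49
Op 15: tick 11 -> clock=60. purged={c.com}
Op 16: insert d.com -> 10.0.0.3 (expiry=60+9=69). clock=60
Op 17: insert a.com -> 10.0.0.3 (expiry=60+6=66). clock=60
Op 18: tick 11 -> clock=71. purged={a.com,d.com}
Op 19: tick 3 -> clock=74.
Op 20: tick 5 -> clock=79.
Op 21: tick 6 -> clock=85.
Op 22: tick 3 -> clock=88.
Op 23: insert b.com -> 10.0.0.1 (expiry=88+1=89). clock=88
Op 24: insert d.com -> 10.0.0.4 (expiry=88+5=93). clock=88
Op 25: insert b.com -> 10.0.0.2 (expiry=88+4=92). clock=88
Op 26: insert a.com -> 10.0.0.2 (expiry=88+8=96). clock=88
Op 27: tick 8 -> clock=96. purged={a.com,b.com,d.com}
lookup a.com: not in cache (expired or never inserted)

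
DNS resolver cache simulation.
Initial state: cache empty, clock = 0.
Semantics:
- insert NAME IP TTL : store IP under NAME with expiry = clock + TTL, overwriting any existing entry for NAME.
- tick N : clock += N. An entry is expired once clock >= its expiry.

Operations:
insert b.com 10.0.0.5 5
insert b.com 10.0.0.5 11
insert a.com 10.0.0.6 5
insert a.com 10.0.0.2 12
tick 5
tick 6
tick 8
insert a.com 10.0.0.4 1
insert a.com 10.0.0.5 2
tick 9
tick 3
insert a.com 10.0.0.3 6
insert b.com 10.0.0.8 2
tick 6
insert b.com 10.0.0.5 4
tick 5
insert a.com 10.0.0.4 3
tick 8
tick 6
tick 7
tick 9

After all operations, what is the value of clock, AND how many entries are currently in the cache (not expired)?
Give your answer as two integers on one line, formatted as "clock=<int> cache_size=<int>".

Answer: clock=72 cache_size=0

Derivation:
Op 1: insert b.com -> 10.0.0.5 (expiry=0+5=5). clock=0
Op 2: insert b.com -> 10.0.0.5 (expiry=0+11=11). clock=0
Op 3: insert a.com -> 10.0.0.6 (expiry=0+5=5). clock=0
Op 4: insert a.com -> 10.0.0.2 (expiry=0+12=12). clock=0
Op 5: tick 5 -> clock=5.
Op 6: tick 6 -> clock=11. purged={b.com}
Op 7: tick 8 -> clock=19. purged={a.com}
Op 8: insert a.com -> 10.0.0.4 (expiry=19+1=20). clock=19
Op 9: insert a.com -> 10.0.0.5 (expiry=19+2=21). clock=19
Op 10: tick 9 -> clock=28. purged={a.com}
Op 11: tick 3 -> clock=31.
Op 12: insert a.com -> 10.0.0.3 (expiry=31+6=37). clock=31
Op 13: insert b.com -> 10.0.0.8 (expiry=31+2=33). clock=31
Op 14: tick 6 -> clock=37. purged={a.com,b.com}
Op 15: insert b.com -> 10.0.0.5 (expiry=37+4=41). clock=37
Op 16: tick 5 -> clock=42. purged={b.com}
Op 17: insert a.com -> 10.0.0.4 (expiry=42+3=45). clock=42
Op 18: tick 8 -> clock=50. purged={a.com}
Op 19: tick 6 -> clock=56.
Op 20: tick 7 -> clock=63.
Op 21: tick 9 -> clock=72.
Final clock = 72
Final cache (unexpired): {} -> size=0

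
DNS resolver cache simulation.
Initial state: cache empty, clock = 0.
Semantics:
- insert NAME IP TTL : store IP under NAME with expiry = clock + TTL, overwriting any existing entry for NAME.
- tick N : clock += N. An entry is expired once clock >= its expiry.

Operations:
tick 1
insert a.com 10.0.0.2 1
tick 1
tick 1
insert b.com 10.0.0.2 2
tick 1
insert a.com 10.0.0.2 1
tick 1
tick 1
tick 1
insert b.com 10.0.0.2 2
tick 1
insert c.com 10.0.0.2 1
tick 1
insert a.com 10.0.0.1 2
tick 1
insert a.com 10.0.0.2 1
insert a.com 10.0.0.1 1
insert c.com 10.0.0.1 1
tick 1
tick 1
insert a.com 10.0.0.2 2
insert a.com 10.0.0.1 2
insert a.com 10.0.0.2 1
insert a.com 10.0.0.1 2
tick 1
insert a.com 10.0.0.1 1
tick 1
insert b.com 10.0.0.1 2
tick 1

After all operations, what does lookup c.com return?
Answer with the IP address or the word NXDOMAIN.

Answer: NXDOMAIN

Derivation:
Op 1: tick 1 -> clock=1.
Op 2: insert a.com -> 10.0.0.2 (expiry=1+1=2). clock=1
Op 3: tick 1 -> clock=2. purged={a.com}
Op 4: tick 1 -> clock=3.
Op 5: insert b.com -> 10.0.0.2 (expiry=3+2=5). clock=3
Op 6: tick 1 -> clock=4.
Op 7: insert a.com -> 10.0.0.2 (expiry=4+1=5). clock=4
Op 8: tick 1 -> clock=5. purged={a.com,b.com}
Op 9: tick 1 -> clock=6.
Op 10: tick 1 -> clock=7.
Op 11: insert b.com -> 10.0.0.2 (expiry=7+2=9). clock=7
Op 12: tick 1 -> clock=8.
Op 13: insert c.com -> 10.0.0.2 (expiry=8+1=9). clock=8
Op 14: tick 1 -> clock=9. purged={b.com,c.com}
Op 15: insert a.com -> 10.0.0.1 (expiry=9+2=11). clock=9
Op 16: tick 1 -> clock=10.
Op 17: insert a.com -> 10.0.0.2 (expiry=10+1=11). clock=10
Op 18: insert a.com -> 10.0.0.1 (expiry=10+1=11). clock=10
Op 19: insert c.com -> 10.0.0.1 (expiry=10+1=11). clock=10
Op 20: tick 1 -> clock=11. purged={a.com,c.com}
Op 21: tick 1 -> clock=12.
Op 22: insert a.com -> 10.0.0.2 (expiry=12+2=14). clock=12
Op 23: insert a.com -> 10.0.0.1 (expiry=12+2=14). clock=12
Op 24: insert a.com -> 10.0.0.2 (expiry=12+1=13). clock=12
Op 25: insert a.com -> 10.0.0.1 (expiry=12+2=14). clock=12
Op 26: tick 1 -> clock=13.
Op 27: insert a.com -> 10.0.0.1 (expiry=13+1=14). clock=13
Op 28: tick 1 -> clock=14. purged={a.com}
Op 29: insert b.com -> 10.0.0.1 (expiry=14+2=16). clock=14
Op 30: tick 1 -> clock=15.
lookup c.com: not in cache (expired or never inserted)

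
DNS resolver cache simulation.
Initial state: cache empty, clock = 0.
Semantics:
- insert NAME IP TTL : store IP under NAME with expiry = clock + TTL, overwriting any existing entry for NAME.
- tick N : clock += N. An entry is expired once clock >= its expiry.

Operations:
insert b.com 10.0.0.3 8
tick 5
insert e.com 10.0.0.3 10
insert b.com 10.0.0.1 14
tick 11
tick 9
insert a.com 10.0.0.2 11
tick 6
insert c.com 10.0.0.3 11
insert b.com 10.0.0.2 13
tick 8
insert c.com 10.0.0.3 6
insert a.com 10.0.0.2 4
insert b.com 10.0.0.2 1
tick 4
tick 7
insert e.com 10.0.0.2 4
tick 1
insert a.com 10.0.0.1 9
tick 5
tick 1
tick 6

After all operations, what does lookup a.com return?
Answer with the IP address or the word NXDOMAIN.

Op 1: insert b.com -> 10.0.0.3 (expiry=0+8=8). clock=0
Op 2: tick 5 -> clock=5.
Op 3: insert e.com -> 10.0.0.3 (expiry=5+10=15). clock=5
Op 4: insert b.com -> 10.0.0.1 (expiry=5+14=19). clock=5
Op 5: tick 11 -> clock=16. purged={e.com}
Op 6: tick 9 -> clock=25. purged={b.com}
Op 7: insert a.com -> 10.0.0.2 (expiry=25+11=36). clock=25
Op 8: tick 6 -> clock=31.
Op 9: insert c.com -> 10.0.0.3 (expiry=31+11=42). clock=31
Op 10: insert b.com -> 10.0.0.2 (expiry=31+13=44). clock=31
Op 11: tick 8 -> clock=39. purged={a.com}
Op 12: insert c.com -> 10.0.0.3 (expiry=39+6=45). clock=39
Op 13: insert a.com -> 10.0.0.2 (expiry=39+4=43). clock=39
Op 14: insert b.com -> 10.0.0.2 (expiry=39+1=40). clock=39
Op 15: tick 4 -> clock=43. purged={a.com,b.com}
Op 16: tick 7 -> clock=50. purged={c.com}
Op 17: insert e.com -> 10.0.0.2 (expiry=50+4=54). clock=50
Op 18: tick 1 -> clock=51.
Op 19: insert a.com -> 10.0.0.1 (expiry=51+9=60). clock=51
Op 20: tick 5 -> clock=56. purged={e.com}
Op 21: tick 1 -> clock=57.
Op 22: tick 6 -> clock=63. purged={a.com}
lookup a.com: not in cache (expired or never inserted)

Answer: NXDOMAIN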